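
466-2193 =-1727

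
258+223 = 481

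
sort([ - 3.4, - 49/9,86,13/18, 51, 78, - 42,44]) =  [-42, -49/9, - 3.4,13/18, 44 , 51,  78,86 ]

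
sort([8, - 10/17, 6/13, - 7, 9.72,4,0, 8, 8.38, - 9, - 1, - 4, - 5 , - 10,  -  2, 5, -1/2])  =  [ - 10, - 9, - 7, - 5,-4,-2, - 1, - 10/17, - 1/2, 0,  6/13 , 4, 5,  8,  8, 8.38, 9.72]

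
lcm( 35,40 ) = 280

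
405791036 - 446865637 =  - 41074601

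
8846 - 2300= 6546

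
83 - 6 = 77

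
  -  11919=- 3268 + -8651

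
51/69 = 17/23 = 0.74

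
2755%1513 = 1242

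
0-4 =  - 4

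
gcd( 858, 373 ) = 1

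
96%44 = 8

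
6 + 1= 7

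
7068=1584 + 5484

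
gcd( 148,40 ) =4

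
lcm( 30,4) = 60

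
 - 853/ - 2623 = 853/2623= 0.33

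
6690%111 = 30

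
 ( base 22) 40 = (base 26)3A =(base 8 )130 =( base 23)3j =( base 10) 88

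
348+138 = 486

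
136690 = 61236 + 75454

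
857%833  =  24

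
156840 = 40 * 3921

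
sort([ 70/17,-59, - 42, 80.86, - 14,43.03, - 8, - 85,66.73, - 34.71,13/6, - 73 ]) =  [ - 85, - 73, - 59,-42, - 34.71,-14, - 8, 13/6,70/17, 43.03,66.73 , 80.86 ]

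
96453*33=3182949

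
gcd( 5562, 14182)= 2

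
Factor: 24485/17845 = 43^ ( - 1 )*59^1 = 59/43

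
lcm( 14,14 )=14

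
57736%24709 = 8318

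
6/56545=6/56545 = 0.00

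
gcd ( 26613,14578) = 1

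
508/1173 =508/1173 = 0.43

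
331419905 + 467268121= 798688026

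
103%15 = 13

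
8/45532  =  2/11383= 0.00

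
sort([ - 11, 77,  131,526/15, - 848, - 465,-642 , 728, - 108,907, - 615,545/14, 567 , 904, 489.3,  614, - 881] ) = [-881, - 848,-642, - 615, - 465 , - 108,-11,526/15, 545/14, 77, 131, 489.3,567,614, 728,904,907 ] 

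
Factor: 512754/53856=457/48 = 2^(-4)*3^( - 1 )*457^1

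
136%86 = 50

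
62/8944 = 31/4472 =0.01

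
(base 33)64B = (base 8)15025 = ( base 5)203202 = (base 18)12AH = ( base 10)6677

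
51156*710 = 36320760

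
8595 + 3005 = 11600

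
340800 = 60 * 5680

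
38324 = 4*9581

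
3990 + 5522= 9512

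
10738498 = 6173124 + 4565374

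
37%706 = 37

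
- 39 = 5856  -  5895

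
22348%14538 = 7810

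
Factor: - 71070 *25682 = - 1825219740 =-  2^2*3^1*5^1*23^1*103^1*12841^1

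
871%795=76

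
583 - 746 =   -  163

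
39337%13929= 11479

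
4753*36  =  171108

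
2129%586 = 371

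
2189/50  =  2189/50 = 43.78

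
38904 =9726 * 4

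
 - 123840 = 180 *( - 688)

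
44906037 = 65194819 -20288782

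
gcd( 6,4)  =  2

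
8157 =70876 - 62719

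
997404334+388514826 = 1385919160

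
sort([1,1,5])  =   [ 1, 1,5 ]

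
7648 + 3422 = 11070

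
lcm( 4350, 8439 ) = 421950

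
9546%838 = 328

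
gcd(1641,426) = 3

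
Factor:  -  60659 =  - 60659^1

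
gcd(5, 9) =1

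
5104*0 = 0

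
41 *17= 697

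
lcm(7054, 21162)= 21162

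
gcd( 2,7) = 1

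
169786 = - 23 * ( - 7382 ) 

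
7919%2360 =839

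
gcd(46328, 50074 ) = 2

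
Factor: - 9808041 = -3^1*191^1*17117^1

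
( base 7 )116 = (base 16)3e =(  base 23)2g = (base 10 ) 62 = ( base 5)222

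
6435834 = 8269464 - 1833630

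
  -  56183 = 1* (-56183) 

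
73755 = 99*745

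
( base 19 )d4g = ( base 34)44P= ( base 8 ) 11261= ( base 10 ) 4785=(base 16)12b1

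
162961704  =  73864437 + 89097267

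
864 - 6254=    - 5390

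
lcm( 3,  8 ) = 24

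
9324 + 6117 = 15441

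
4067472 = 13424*303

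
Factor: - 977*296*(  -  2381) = 2^3*37^1*977^1*2381^1 = 688566152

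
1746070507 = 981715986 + 764354521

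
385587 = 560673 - 175086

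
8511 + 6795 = 15306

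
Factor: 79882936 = 2^3*7^2*29^1*7027^1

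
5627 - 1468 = 4159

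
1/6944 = 1/6944   =  0.00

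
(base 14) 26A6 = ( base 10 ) 6810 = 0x1a9a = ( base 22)E1C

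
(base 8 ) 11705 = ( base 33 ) 4LC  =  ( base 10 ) 5061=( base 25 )82b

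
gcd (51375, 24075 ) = 75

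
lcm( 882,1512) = 10584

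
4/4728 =1/1182 = 0.00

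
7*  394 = 2758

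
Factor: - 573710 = - 2^1 * 5^1*103^1 *557^1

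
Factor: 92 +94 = 186= 2^1 * 3^1*31^1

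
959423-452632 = 506791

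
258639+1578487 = 1837126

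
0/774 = 0 = 0.00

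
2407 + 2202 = 4609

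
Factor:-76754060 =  - 2^2*5^1 *3837703^1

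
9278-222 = 9056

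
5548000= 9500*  584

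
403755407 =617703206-213947799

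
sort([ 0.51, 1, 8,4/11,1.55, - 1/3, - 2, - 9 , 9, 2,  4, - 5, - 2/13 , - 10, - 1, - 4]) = [ - 10 , - 9, - 5, - 4, - 2, - 1 ,-1/3, - 2/13,4/11,  0.51,  1,1.55, 2 , 4 , 8, 9 ] 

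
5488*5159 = 28312592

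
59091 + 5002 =64093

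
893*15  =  13395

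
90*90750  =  8167500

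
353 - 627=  - 274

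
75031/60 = 75031/60 =1250.52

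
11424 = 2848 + 8576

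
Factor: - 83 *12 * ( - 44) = 2^4*3^1*11^1*  83^1 = 43824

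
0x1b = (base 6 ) 43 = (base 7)36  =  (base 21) 16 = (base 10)27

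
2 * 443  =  886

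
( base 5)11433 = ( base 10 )868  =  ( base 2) 1101100100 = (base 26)17A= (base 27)154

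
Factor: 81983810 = 2^1*5^1*8198381^1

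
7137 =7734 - 597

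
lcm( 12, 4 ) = 12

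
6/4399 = 6/4399  =  0.00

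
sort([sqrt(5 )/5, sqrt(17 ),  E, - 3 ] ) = [-3, sqrt ( 5 )/5, E,  sqrt( 17)] 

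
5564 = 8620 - 3056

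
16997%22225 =16997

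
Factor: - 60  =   - 2^2*3^1 * 5^1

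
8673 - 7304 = 1369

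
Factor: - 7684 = -2^2 * 17^1* 113^1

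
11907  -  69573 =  - 57666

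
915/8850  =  61/590 = 0.10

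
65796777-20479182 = 45317595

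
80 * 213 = 17040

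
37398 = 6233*6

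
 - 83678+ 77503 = - 6175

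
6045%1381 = 521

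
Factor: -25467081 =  - 3^1*8489027^1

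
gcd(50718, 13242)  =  6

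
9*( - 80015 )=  - 720135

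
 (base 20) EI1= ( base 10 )5961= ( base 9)8153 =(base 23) B64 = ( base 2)1011101001001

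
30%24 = 6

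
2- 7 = - 5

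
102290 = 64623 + 37667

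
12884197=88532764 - 75648567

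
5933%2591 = 751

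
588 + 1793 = 2381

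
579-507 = 72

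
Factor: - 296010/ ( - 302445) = 2^1*23^1 * 47^( -1) = 46/47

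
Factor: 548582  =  2^1*59^1 *4649^1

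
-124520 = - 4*31130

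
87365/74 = 1180+ 45/74 = 1180.61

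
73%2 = 1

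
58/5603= 58/5603 = 0.01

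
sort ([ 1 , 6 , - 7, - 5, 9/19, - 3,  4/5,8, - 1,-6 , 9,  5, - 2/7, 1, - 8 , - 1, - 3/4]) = [ - 8,- 7, - 6, - 5,  -  3, - 1, - 1, - 3/4, - 2/7, 9/19,4/5,  1, 1, 5,6,8, 9]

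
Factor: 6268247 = 6268247^1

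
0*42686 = 0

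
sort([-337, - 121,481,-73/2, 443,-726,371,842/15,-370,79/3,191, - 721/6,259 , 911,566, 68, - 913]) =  [ - 913,  -  726, - 370, - 337, - 121, - 721/6, - 73/2,79/3,842/15, 68,  191,259,371,443,  481,566, 911] 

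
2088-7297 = - 5209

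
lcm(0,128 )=0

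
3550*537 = 1906350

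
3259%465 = 4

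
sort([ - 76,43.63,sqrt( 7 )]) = [  -  76,sqrt( 7 ),43.63 ] 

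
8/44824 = 1/5603 =0.00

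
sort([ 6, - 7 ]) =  [ - 7 , 6 ]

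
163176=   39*4184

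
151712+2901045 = 3052757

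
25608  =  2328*11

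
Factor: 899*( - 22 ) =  - 2^1*11^1*29^1*31^1=- 19778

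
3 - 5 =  - 2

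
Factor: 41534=2^1 * 19^1 * 1093^1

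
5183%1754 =1675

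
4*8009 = 32036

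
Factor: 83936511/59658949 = 3^2 *7^( - 1)*8522707^(  -  1 ) * 9326279^1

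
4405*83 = 365615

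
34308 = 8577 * 4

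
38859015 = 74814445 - 35955430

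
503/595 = 503/595=   0.85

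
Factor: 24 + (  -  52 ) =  - 2^2* 7^1 = - 28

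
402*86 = 34572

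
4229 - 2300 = 1929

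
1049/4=1049/4  =  262.25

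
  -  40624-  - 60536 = 19912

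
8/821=8/821 = 0.01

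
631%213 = 205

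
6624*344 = 2278656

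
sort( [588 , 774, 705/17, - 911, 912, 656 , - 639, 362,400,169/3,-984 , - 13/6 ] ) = [  -  984, - 911, - 639,-13/6,705/17, 169/3, 362, 400,588,656,774,912]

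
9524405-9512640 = 11765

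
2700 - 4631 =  - 1931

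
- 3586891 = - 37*96943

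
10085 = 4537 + 5548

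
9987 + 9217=19204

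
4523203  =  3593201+930002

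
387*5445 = 2107215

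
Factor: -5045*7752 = - 2^3*  3^1*5^1*17^1 * 19^1  *  1009^1 = - 39108840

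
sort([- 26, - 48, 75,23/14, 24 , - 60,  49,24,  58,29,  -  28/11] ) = [ -60, - 48,- 26,-28/11,23/14,24, 24, 29, 49,58, 75]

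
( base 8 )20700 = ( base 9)12760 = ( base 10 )8640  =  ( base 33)7ur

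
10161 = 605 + 9556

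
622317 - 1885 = 620432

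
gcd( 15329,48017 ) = 1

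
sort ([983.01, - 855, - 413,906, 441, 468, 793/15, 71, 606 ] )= [ -855, - 413, 793/15,71,441,468, 606, 906, 983.01] 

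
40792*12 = 489504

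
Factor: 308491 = 308491^1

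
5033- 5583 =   -  550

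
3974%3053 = 921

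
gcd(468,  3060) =36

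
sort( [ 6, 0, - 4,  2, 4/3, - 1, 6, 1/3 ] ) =[ - 4,-1, 0, 1/3, 4/3, 2, 6, 6 ]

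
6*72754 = 436524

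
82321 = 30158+52163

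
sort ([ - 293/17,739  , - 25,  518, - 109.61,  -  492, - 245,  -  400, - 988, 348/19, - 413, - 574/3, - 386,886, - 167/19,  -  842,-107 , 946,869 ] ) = [-988,  -  842,  -  492, - 413, - 400, - 386,-245, - 574/3, - 109.61, - 107, - 25,-293/17, - 167/19, 348/19,518,739,869, 886,946]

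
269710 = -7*( - 38530 ) 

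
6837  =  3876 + 2961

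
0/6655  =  0= 0.00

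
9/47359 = 9/47359 =0.00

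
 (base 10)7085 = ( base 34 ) 64d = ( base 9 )10642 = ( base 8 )15655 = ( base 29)8c9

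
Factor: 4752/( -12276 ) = - 2^2*3^1*31^( - 1 ) = - 12/31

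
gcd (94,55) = 1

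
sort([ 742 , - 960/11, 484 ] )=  [ - 960/11,484,742]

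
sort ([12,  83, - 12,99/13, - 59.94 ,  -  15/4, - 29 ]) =[ - 59.94 , - 29, - 12,-15/4,99/13,12,  83 ]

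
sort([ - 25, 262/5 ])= [ - 25,262/5]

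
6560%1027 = 398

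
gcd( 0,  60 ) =60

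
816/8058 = 8/79 = 0.10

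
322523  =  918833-596310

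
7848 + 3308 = 11156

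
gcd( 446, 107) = 1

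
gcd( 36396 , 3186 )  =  54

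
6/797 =6/797 = 0.01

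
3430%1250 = 930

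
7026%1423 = 1334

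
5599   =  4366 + 1233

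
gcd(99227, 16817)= 67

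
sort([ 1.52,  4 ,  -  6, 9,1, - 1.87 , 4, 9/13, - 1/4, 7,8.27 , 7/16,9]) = [-6, - 1.87,  -  1/4,7/16, 9/13,1,1.52,4,  4,7,8.27,9, 9]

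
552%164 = 60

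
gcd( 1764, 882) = 882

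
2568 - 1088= 1480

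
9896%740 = 276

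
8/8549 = 8/8549 = 0.00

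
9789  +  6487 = 16276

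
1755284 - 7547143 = - 5791859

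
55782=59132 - 3350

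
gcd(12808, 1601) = 1601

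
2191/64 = 2191/64 = 34.23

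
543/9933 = 181/3311  =  0.05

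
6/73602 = 1/12267 = 0.00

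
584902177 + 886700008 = 1471602185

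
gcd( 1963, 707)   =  1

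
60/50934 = 10/8489 = 0.00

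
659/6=659/6 = 109.83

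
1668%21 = 9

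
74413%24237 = 1702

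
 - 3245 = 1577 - 4822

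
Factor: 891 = 3^4*11^1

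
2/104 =1/52 = 0.02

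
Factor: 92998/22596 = 46499/11298 = 2^( - 1 )*3^ ( - 1 )*7^(-1 )*269^(-1)*46499^1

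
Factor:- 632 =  - 2^3*79^1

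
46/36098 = 23/18049  =  0.00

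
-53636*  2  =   -107272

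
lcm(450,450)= 450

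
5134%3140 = 1994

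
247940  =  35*7084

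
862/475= 1 + 387/475 = 1.81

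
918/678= 153/113= 1.35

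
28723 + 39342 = 68065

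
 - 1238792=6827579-8066371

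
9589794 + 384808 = 9974602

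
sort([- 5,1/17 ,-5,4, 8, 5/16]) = [ - 5,-5 , 1/17, 5/16, 4 , 8 ] 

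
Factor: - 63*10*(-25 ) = 15750 = 2^1*3^2 *5^3*7^1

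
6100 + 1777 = 7877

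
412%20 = 12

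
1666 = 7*238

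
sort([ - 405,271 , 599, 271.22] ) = [-405,271,271.22,599]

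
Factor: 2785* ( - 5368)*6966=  - 2^4*3^4*5^1 * 11^1*43^1 * 61^1*557^1 = - 104140864080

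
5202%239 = 183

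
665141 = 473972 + 191169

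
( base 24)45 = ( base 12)85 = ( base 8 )145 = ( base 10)101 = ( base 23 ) 49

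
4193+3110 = 7303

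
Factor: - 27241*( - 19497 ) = 531117777 = 3^1*67^1*97^1*27241^1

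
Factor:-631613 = -631613^1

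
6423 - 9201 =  - 2778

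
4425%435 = 75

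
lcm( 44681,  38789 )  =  3529799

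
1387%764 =623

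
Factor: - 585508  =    -  2^2*7^1*11^1*1901^1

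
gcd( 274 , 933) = 1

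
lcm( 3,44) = 132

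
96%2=0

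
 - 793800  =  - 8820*90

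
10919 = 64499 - 53580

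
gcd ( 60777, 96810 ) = 3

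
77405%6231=2633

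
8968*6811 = 61081048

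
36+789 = 825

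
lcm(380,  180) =3420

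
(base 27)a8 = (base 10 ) 278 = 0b100010110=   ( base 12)1b2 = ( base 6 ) 1142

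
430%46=16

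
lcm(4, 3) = 12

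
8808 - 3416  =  5392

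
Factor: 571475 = 5^2*22859^1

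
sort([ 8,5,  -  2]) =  [ - 2,  5, 8]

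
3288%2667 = 621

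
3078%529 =433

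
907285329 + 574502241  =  1481787570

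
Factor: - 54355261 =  - 1543^1 * 35227^1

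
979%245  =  244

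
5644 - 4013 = 1631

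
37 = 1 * 37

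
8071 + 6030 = 14101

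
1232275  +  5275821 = 6508096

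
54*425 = 22950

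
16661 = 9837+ 6824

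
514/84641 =514/84641=0.01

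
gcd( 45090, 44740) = 10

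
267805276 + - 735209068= - 467403792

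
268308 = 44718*6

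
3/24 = 1/8=0.12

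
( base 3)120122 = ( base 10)422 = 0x1a6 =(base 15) 1d2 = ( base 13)266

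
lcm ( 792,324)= 7128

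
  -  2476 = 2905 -5381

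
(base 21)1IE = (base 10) 833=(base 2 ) 1101000001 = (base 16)341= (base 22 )1FJ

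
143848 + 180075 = 323923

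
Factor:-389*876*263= - 2^2*3^1*73^1*263^1*389^1=- 89620932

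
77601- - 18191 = 95792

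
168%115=53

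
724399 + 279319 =1003718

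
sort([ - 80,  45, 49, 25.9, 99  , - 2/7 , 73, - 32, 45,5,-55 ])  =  [ - 80, - 55, - 32, - 2/7, 5, 25.9 , 45, 45,49, 73, 99]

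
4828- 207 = 4621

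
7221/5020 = 1 + 2201/5020 = 1.44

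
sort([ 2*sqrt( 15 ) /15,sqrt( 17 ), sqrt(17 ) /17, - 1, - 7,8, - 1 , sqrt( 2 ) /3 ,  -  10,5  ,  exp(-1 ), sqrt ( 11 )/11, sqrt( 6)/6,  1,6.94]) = [ - 10 ,-7, - 1, - 1, sqrt( 17 ) /17,sqrt( 11)/11, exp( - 1) , sqrt( 6)/6 , sqrt(2 ) /3, 2*sqrt( 15 )/15,1,sqrt (17), 5, 6.94 , 8] 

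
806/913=806/913 = 0.88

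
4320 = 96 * 45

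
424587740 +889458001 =1314045741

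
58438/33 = 58438/33 = 1770.85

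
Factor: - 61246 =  - 2^1*113^1*271^1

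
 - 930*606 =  - 563580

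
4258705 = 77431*55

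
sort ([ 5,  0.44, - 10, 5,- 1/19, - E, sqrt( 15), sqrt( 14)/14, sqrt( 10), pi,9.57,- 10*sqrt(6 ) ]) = [ - 10 * sqrt(6 ), - 10,-E, - 1/19 , sqrt(14)/14 , 0.44,  pi,sqrt( 10),sqrt( 15), 5,5,9.57 ] 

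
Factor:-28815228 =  -2^2*3^2 * 13^1*23^1*2677^1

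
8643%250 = 143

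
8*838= 6704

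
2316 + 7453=9769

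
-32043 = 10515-42558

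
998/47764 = 499/23882 = 0.02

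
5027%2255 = 517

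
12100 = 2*6050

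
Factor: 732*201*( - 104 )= -15301728= - 2^5*3^2*13^1*61^1*67^1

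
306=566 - 260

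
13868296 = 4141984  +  9726312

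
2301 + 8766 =11067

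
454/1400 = 227/700  =  0.32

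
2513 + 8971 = 11484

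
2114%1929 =185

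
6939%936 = 387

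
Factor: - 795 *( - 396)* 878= 276411960= 2^3*3^3* 5^1*11^1*53^1*439^1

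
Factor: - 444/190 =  - 222/95  =  - 2^1*  3^1*5^( - 1 ) *19^ ( - 1)*37^1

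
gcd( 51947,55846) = 7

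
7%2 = 1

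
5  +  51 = 56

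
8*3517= 28136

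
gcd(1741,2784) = 1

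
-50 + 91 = 41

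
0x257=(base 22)155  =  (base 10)599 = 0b1001010111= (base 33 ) i5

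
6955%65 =0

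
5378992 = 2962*1816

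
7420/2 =3710 = 3710.00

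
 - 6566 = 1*( - 6566)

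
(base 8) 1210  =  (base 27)o0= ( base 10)648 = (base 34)J2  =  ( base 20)1C8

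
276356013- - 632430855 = 908786868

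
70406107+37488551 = 107894658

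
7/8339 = 7/8339 = 0.00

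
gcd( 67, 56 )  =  1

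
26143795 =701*37295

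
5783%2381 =1021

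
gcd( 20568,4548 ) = 12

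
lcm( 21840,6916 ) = 414960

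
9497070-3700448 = 5796622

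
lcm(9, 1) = 9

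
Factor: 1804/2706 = 2/3  =  2^1*3^( - 1)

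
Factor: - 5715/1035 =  - 127/23 = - 23^ ( - 1)*127^1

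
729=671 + 58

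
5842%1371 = 358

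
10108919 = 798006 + 9310913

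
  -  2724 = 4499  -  7223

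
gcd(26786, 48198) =2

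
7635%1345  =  910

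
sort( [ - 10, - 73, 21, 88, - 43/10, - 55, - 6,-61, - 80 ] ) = [-80, - 73 , - 61, - 55, - 10, - 6, - 43/10,21, 88]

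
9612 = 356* 27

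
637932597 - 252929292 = 385003305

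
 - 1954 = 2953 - 4907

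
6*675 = 4050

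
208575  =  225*927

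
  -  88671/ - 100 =88671/100 = 886.71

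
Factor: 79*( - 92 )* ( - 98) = 2^3*7^2* 23^1* 79^1 =712264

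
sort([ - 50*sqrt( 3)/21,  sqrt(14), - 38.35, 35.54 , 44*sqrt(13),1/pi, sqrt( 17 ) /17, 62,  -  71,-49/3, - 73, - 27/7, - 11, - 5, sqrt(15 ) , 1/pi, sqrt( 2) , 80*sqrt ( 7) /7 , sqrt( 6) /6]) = [ - 73, - 71 , - 38.35, - 49/3, - 11, - 5, - 50*sqrt(3 ) /21, - 27/7,sqrt(17 ) /17,1/pi, 1/pi , sqrt(6 )/6, sqrt(2) , sqrt( 14 ),sqrt( 15), 80*sqrt(7 ) /7,35.54, 62,44*sqrt( 13) ]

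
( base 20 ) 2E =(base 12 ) 46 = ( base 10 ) 54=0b110110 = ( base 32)1m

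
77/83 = 77/83 = 0.93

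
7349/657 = 11  +  122/657=11.19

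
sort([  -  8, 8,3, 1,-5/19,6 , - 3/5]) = [ - 8,-3/5, - 5/19, 1, 3, 6,  8]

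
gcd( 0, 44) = 44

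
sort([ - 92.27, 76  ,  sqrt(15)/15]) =[ - 92.27,sqrt(15)/15, 76]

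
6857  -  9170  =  -2313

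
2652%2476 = 176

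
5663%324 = 155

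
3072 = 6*512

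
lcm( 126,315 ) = 630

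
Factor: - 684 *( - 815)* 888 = 495024480  =  2^5* 3^3*5^1*19^1* 37^1*163^1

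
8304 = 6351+1953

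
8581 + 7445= 16026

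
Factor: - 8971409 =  - 113^1*79393^1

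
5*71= 355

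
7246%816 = 718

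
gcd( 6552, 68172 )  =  156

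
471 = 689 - 218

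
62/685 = 62/685 = 0.09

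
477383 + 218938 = 696321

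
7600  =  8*950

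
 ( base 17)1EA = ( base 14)2A5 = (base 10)537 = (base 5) 4122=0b1000011001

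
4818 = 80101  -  75283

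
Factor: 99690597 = 3^2*11076733^1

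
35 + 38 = 73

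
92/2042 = 46/1021 = 0.05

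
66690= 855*78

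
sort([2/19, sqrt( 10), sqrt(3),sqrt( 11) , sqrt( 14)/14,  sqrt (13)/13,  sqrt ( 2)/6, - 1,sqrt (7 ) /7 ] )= [ -1, 2/19,  sqrt( 2) /6,  sqrt( 14 ) /14 , sqrt( 13 )/13, sqrt( 7 ) /7,  sqrt( 3 ),sqrt( 10 ), sqrt (11)] 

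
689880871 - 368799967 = 321080904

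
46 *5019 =230874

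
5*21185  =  105925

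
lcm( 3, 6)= 6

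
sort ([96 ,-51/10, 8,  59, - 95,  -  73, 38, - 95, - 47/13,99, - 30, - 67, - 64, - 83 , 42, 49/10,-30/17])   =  [-95 , - 95, - 83  , - 73, - 67, - 64, - 30,- 51/10, - 47/13, - 30/17 , 49/10,  8,  38,42, 59, 96,99] 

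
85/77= 85/77= 1.10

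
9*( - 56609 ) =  - 509481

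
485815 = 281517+204298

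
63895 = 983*65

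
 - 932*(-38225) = 35625700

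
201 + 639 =840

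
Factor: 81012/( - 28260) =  - 43/15 = - 3^( - 1 )*5^( - 1)*43^1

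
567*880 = 498960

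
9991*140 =1398740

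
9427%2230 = 507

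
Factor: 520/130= 2^2=4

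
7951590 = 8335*954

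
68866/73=68866/73 = 943.37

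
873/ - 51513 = -1 + 16880/17171=- 0.02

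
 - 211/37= -6 + 11/37 = - 5.70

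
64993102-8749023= 56244079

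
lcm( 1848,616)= 1848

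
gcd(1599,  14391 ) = 1599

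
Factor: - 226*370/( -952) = 2^( - 1 )*5^1*7^( - 1 ) * 17^( - 1)*  37^1*113^1 =20905/238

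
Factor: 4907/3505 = 7/5 = 5^( - 1)*7^1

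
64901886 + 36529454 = 101431340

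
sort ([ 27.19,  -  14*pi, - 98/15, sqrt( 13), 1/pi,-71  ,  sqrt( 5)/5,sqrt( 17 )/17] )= [ - 71,-14 *pi, - 98/15, sqrt ( 17 ) /17,1/pi,sqrt ( 5) /5,  sqrt( 13), 27.19]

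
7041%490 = 181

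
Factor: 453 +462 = 3^1*5^1*61^1 =915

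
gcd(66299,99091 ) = 1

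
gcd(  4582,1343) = 79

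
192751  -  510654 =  - 317903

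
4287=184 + 4103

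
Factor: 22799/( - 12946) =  - 2^ (-1 )*7^1*3257^1 * 6473^(  -  1 )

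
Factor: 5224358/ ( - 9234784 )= - 2^ ( - 4 )*13^( - 1)*23^1 * 79^( - 1 )*137^1*281^(-1)*829^1=- 2612179/4617392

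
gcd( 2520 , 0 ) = 2520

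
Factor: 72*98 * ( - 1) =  - 7056=- 2^4*3^2* 7^2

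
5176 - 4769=407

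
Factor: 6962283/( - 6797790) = - 2^(- 1)*3^(  -  1 )* 5^( - 1)*17^( - 1) *223^1 * 1481^( - 1)*3469^1 =-773587/755310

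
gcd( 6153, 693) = 21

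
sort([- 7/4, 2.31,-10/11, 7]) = [-7/4, - 10/11, 2.31, 7]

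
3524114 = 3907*902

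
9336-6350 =2986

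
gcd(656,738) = 82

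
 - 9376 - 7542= - 16918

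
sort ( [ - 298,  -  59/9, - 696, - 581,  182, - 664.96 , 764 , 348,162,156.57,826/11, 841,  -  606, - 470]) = [ -696, - 664.96, - 606, - 581, - 470,- 298, - 59/9, 826/11, 156.57 , 162,  182 , 348,764, 841]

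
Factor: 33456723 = 3^1*389^1 *28669^1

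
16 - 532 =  - 516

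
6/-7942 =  - 3/3971 = - 0.00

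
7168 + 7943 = 15111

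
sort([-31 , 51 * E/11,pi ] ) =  [ - 31, pi , 51*E/11]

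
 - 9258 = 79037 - 88295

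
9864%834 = 690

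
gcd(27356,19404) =28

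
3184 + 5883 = 9067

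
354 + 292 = 646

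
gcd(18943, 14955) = 997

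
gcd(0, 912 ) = 912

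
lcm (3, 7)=21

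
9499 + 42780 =52279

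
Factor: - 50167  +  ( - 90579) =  - 140746 = - 2^1*70373^1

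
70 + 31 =101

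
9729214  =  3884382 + 5844832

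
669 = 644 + 25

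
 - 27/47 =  - 1 + 20/47 = -0.57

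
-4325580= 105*( - 41196)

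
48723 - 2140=46583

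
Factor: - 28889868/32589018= - 2^1*3^ (  -  1) * 7^( - 1 )*11^( - 1 )*17^1*3359^( - 1 ) * 20231^1= - 687854/775929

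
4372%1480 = 1412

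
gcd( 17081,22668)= 1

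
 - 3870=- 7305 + 3435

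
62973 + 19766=82739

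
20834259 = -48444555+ 69278814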